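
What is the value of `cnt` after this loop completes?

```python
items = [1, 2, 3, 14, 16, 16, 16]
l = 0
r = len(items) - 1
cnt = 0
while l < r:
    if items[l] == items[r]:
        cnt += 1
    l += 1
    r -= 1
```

Count matching pairs from ends
`cnt` takes the values: 0

Answer: 0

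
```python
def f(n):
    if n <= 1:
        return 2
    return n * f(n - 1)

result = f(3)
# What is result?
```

f(3) = 3 * 2 * 2 = 12

Answer: 12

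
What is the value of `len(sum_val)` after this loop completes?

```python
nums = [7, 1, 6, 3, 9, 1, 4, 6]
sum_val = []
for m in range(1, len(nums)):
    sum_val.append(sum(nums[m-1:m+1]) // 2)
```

Number of 2-element averages
`sum_val` takes the values: [] → [4] → [4, 3] → [4, 3, 4] → [4, 3, 4, 6] → [4, 3, 4, 6, 5] → [4, 3, 4, 6, 5, 2] → [4, 3, 4, 6, 5, 2, 5]
So `len(sum_val)` = 7

Answer: 7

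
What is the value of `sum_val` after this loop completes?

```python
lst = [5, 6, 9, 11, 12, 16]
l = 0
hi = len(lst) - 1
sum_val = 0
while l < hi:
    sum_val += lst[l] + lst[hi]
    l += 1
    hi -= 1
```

Sum of pairs from ends
`sum_val` takes the values: 0 → 21 → 39 → 59

Answer: 59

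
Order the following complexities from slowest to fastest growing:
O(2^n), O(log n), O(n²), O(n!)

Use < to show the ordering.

Ordered by growth rate: O(log n) < O(n²) < O(2^n) < O(n!)

Answer: O(log n) < O(n²) < O(2^n) < O(n!)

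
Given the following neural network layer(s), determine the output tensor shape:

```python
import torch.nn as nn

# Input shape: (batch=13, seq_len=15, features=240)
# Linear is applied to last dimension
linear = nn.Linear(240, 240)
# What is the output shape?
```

Input: (13, 15, 240) -> Output: (13, 15, 240)

Answer: (13, 15, 240)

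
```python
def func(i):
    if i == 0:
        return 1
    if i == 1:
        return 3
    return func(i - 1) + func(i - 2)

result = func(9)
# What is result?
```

Build up from base cases: func(0)=1, func(1)=3, func(2)=4, func(3)=7, func(4)=11, func(5)=18, func(6)=29, ..., func(9)=123

Answer: 123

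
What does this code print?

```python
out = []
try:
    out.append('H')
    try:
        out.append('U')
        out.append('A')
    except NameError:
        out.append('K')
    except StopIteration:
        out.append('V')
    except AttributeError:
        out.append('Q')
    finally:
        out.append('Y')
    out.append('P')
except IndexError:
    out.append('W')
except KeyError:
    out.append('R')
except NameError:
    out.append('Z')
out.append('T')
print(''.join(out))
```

Execution trace: 'H' (try body) → 'U' (inner try body) → 'A' (inner try body, no exception) → 'Y' (inner finally) → 'P' (try body, no exception) → 'T' (after the try/except). Output: HUAYPT

Answer: HUAYPT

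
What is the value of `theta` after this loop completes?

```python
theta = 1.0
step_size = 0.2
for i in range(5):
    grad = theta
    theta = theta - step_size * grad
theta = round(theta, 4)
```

Gradient descent: w = 1.0 * (1 - 0.2)^5
`theta` takes the values: 1.0 → 0.8 → 0.64 → 0.512 → 0.4096 → 0.32768 → 0.3277

Answer: 0.3277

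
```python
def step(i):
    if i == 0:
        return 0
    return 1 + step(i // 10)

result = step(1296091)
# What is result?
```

Count of digits of 1296091: 7

Answer: 7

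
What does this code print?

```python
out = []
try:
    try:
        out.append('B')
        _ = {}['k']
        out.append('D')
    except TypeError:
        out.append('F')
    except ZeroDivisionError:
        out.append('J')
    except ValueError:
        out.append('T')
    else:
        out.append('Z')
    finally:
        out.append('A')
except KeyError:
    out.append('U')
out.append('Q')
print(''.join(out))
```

Execution trace: 'B' (try body) → 'A' (finally) → 'U' (outer except KeyError) → 'Q' (after the try/except). Output: BAUQ

Answer: BAUQ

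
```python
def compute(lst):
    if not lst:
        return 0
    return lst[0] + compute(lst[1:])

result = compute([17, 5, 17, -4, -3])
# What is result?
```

17 + 5 + 17 + (-4) + (-3) + 0 = 32

Answer: 32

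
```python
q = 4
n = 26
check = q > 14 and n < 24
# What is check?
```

Trace:
`q = 4` → q = 4
`n = 26` → n = 26
`check = q > 14 and n < 24` → check = False
So check = False

Answer: False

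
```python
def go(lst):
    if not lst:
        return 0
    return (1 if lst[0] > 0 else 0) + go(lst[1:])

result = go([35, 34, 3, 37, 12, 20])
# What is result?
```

Count of positive elements in [35, 34, 3, 37, 12, 20] = 6

Answer: 6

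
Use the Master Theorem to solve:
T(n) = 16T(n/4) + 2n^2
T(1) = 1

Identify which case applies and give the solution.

a=16, b=4, f(n)=2n^2. log_4(16) = 2. Since c=2 = 2, Case 2 applies: T(n) = Θ(n^log_b(a) · log n) = O(n^2 log n).

Answer: O(n^2 log n) - Case 2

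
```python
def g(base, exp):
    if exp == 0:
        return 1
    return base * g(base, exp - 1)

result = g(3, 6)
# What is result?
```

g(3, 6) = 3 * 3 * 3 * 3 * 3 * 3 = 729

Answer: 729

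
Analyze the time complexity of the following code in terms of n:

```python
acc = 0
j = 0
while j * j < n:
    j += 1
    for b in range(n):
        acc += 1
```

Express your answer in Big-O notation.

Each loop level contributes: √n × n. Multiplying the contributions gives O(n√n).

Answer: O(n√n)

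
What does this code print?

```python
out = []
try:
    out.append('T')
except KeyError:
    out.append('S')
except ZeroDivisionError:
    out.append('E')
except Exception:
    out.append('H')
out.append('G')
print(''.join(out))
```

Execution trace: 'T' (try body, no exception) → 'G' (after the try/except). Output: TG

Answer: TG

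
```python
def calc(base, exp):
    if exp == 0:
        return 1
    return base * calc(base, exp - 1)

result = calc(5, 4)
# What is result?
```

calc(5, 4) = 5 * 5 * 5 * 5 = 625

Answer: 625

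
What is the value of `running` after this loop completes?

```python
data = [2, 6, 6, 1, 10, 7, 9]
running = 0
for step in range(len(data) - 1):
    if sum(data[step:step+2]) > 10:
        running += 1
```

Count windows with sum > 10
`running` takes the values: 0 → 1 → 2 → 3 → 4

Answer: 4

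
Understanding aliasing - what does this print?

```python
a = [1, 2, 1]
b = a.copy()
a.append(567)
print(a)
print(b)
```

Key concept: list.copy() creates independent copy.
Step by step:
`a = [1, 2, 1]` → a = [1, 2, 1]
`b = a.copy()` → b = [1, 2, 1]
`a.append(567)` → a = [1, 2, 1, 567]
`print(a)` → prints [1, 2, 1, 567]
`print(b)` → prints [1, 2, 1]

Answer:
[1, 2, 1, 567]
[1, 2, 1]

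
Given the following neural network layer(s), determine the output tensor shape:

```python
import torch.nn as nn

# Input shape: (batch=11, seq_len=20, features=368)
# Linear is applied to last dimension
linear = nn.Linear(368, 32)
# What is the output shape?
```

Input: (11, 20, 368) -> Output: (11, 20, 32)

Answer: (11, 20, 32)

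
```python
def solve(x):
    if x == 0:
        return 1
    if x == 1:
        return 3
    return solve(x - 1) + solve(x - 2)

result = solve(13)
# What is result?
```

Build up from base cases: solve(0)=1, solve(1)=3, solve(2)=4, solve(3)=7, solve(4)=11, solve(5)=18, solve(6)=29, ..., solve(13)=843

Answer: 843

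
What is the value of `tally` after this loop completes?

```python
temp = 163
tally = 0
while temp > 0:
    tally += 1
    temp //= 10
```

Count digits by repeated division by 10
`tally` takes the values: 0 → 1 → 2 → 3

Answer: 3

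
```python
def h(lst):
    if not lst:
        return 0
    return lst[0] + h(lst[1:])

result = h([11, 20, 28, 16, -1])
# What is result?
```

11 + 20 + 28 + 16 + (-1) + 0 = 74

Answer: 74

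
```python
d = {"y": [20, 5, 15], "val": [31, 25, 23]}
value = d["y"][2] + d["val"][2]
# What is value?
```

Trace:
`d = {"y": [20, 5, 15], "val": [31, 25, 23]}` → d = {'y': [20, 5, 15], 'val': [31, 25, 23]}
`value = d["y"][2] + d["val"][2]` → value = 38
So value = 38

Answer: 38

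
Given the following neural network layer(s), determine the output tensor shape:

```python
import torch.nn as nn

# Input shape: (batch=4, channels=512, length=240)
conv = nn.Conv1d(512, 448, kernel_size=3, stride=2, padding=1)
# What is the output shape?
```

Input: (4, 512, 240) -> Output: (4, 448, 120)

Answer: (4, 448, 120)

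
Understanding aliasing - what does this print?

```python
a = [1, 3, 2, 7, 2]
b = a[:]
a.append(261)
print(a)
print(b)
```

Key concept: slice [:] creates copy.
Step by step:
`a = [1, 3, 2, 7, 2]` → a = [1, 3, 2, 7, 2]
`b = a[:]` → b = [1, 3, 2, 7, 2]
`a.append(261)` → a = [1, 3, 2, 7, 2, 261]
`print(a)` → prints [1, 3, 2, 7, 2, 261]
`print(b)` → prints [1, 3, 2, 7, 2]

Answer:
[1, 3, 2, 7, 2, 261]
[1, 3, 2, 7, 2]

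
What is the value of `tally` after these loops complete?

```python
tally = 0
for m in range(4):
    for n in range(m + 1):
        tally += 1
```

Triangle: 1 + 2 + ... + 4
`tally` takes the values: 0 → 1 → 2 → 3 → 4 → 5 → 6 → 7 → 8 → 9 → 10

Answer: 10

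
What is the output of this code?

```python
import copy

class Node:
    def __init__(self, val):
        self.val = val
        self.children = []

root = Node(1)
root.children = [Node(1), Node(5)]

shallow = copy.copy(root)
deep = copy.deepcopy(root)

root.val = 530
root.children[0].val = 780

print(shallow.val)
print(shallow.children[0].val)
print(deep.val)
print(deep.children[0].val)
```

Key concept: deep copy with custom objects.
Step by step:
`root = Node(1)` → root = Node(val=1, children=[])
`root.children = [Node(1), Node(5)]` → root = Node(val=1, children=[Node(val=1, children=[]), Node(val=5, children=[])])
`shallow = copy.copy(root)` → shallow = Node(val=1, children=[Node(val=1, children=[]), Node(val=5, children=[])])
`deep = copy.deepcopy(root)` → deep = Node(val=1, children=[Node(val=1, children=[]), Node(val=5, children=[])])
`root.val = 530` → root = Node(val=530, children=[Node(val=1, children=[]), Node(val=5, children=[])])
`root.children[0].val = 780` → root = Node(val=530, children=[Node(val=780, children=[]), Node(val=5, children=[])]); shallow = Node(val=1, children=[Node(val=780, children=[]), Node(val=5, children=[])])
`print(shallow.val)` → prints 1
`print(shallow.children[0].val)` → prints 780
`print(deep.val)` → prints 1
`print(deep.children[0].val)` → prints 1

Answer:
1
780
1
1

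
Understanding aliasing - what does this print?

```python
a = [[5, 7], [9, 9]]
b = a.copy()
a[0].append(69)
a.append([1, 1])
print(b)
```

Key concept: shallow copy with nested lists.
Step by step:
`a = [[5, 7], [9, 9]]` → a = [[5, 7], [9, 9]]
`b = a.copy()` → b = [[5, 7], [9, 9]]
`a[0].append(69)` → a = [[5, 7, 69], [9, 9]]; b = [[5, 7, 69], [9, 9]]
`a.append([1, 1])` → a = [[5, 7, 69], [9, 9], [1, 1]]
`print(b)` → prints [[5, 7, 69], [9, 9]]

Answer: [[5, 7, 69], [9, 9]]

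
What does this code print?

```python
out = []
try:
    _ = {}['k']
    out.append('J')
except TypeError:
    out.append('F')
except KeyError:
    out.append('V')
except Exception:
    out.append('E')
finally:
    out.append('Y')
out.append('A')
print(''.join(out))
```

Execution trace: 'V' (except KeyError) → 'Y' (finally) → 'A' (after the try/except). Output: VYA

Answer: VYA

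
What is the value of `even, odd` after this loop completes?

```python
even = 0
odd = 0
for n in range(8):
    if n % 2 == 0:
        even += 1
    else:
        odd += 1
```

Count evens and odds in range(8)
`even, odd` takes the values: (0, 0) → (1, 0) → (1, 1) → (2, 1) → (2, 2) → (3, 2) → (3, 3) → (4, 3) → (4, 4)

Answer: 4, 4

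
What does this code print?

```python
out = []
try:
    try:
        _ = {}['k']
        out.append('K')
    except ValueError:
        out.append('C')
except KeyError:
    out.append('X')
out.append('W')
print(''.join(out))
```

Execution trace: 'X' (outer except KeyError) → 'W' (after the try/except). Output: XW

Answer: XW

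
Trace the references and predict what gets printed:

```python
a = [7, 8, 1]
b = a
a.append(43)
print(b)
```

Key concept: basic list aliasing.
Step by step:
`a = [7, 8, 1]` → a = [7, 8, 1]
`b = a` → b = [7, 8, 1] (same object as a)
`a.append(43)` → a = [7, 8, 1, 43] (same object as b); b = [7, 8, 1, 43] (same object as a)
`print(b)` → prints [7, 8, 1, 43]

Answer: [7, 8, 1, 43]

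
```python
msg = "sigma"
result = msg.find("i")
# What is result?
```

Trace:
`msg = "sigma"` → msg = 'sigma'
`result = msg.find("i")` → result = 1
So result = 1

Answer: 1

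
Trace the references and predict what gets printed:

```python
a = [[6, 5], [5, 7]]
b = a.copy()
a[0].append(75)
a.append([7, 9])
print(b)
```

Key concept: shallow copy with nested lists.
Step by step:
`a = [[6, 5], [5, 7]]` → a = [[6, 5], [5, 7]]
`b = a.copy()` → b = [[6, 5], [5, 7]]
`a[0].append(75)` → a = [[6, 5, 75], [5, 7]]; b = [[6, 5, 75], [5, 7]]
`a.append([7, 9])` → a = [[6, 5, 75], [5, 7], [7, 9]]
`print(b)` → prints [[6, 5, 75], [5, 7]]

Answer: [[6, 5, 75], [5, 7]]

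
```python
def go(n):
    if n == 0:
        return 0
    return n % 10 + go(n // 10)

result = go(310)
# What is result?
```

Sum of digits of 310: 0 + 1 + 3 = 4

Answer: 4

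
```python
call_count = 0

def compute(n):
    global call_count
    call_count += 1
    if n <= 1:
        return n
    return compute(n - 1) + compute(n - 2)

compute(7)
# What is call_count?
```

Calls(n) = 1 + Calls(n-1) + Calls(n-2); Calls(0)=Calls(1)=1. For n=7 this gives 41.

Answer: 41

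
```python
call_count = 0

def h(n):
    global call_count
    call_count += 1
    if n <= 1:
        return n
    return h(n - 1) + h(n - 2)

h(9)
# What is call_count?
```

Calls(n) = 1 + Calls(n-1) + Calls(n-2); Calls(0)=Calls(1)=1. For n=9 this gives 109.

Answer: 109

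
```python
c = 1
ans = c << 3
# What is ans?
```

Trace:
`c = 1` → c = 1
`ans = c << 3` → ans = 8
So ans = 8

Answer: 8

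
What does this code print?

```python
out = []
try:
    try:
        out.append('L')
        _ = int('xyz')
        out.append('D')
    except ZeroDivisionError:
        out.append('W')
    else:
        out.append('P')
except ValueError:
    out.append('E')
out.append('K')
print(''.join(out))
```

Execution trace: 'L' (try body) → 'E' (outer except ValueError) → 'K' (after the try/except). Output: LEK

Answer: LEK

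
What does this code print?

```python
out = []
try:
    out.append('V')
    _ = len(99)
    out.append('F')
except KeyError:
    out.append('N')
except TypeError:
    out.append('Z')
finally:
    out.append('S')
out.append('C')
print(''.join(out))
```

Execution trace: 'V' (try body) → 'Z' (except TypeError) → 'S' (finally) → 'C' (after the try/except). Output: VZSC

Answer: VZSC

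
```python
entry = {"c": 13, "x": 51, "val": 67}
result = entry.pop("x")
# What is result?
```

Trace:
`entry = {"c": 13, "x": 51, "val": 67}` → entry = {'c': 13, 'x': 51, 'val': 67}
`result = entry.pop("x")` → entry = {'c': 13, 'val': 67}; result = 51
So result = 51

Answer: 51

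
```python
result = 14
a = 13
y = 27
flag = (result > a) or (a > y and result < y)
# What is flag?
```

Trace:
`result = 14` → result = 14
`a = 13` → a = 13
`y = 27` → y = 27
`flag = (result > a) or (a > y and result < y)` → flag = True
So flag = True

Answer: True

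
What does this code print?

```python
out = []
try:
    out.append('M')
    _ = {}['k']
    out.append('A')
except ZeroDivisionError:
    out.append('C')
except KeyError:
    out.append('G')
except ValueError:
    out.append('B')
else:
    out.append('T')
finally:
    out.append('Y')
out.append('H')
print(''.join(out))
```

Execution trace: 'M' (try body) → 'G' (except KeyError) → 'Y' (finally) → 'H' (after the try/except). Output: MGYH

Answer: MGYH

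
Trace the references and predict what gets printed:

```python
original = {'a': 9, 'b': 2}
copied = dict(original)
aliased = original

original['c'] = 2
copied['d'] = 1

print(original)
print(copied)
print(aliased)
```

Key concept: dict() creates copy, assignment creates alias.
Step by step:
`original = {'a': 9, 'b': 2}` → original = {'a': 9, 'b': 2}
`copied = dict(original)` → copied = {'a': 9, 'b': 2}
`aliased = original` → aliased = {'a': 9, 'b': 2} (same object as original)
`original['c'] = 2` → original = {'a': 9, 'b': 2, 'c': 2} (same object as aliased); aliased = {'a': 9, 'b': 2, 'c': 2} (same object as original)
`copied['d'] = 1` → copied = {'a': 9, 'b': 2, 'd': 1}
`print(original)` → prints {'a': 9, 'b': 2, 'c': 2}
`print(copied)` → prints {'a': 9, 'b': 2, 'd': 1}
`print(aliased)` → prints {'a': 9, 'b': 2, 'c': 2}

Answer:
{'a': 9, 'b': 2, 'c': 2}
{'a': 9, 'b': 2, 'd': 1}
{'a': 9, 'b': 2, 'c': 2}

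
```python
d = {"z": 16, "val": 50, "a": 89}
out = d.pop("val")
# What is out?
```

Trace:
`d = {"z": 16, "val": 50, "a": 89}` → d = {'z': 16, 'val': 50, 'a': 89}
`out = d.pop("val")` → d = {'z': 16, 'a': 89}; out = 50
So out = 50

Answer: 50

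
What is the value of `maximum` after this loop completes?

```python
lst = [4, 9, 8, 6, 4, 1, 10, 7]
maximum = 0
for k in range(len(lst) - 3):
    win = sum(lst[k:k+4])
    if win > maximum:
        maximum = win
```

Max sum of 4-element window in [4, 9, 8, 6, 4, 1, 10, 7]
`maximum` takes the values: 0 → 27

Answer: 27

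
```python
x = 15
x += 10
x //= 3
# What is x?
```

Trace:
`x = 15` → x = 15
`x += 10` → x = 25
`x //= 3` → x = 8
So x = 8

Answer: 8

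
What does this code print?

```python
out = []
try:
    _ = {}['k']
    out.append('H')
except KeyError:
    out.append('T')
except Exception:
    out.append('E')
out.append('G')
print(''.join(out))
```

Execution trace: 'T' (except KeyError) → 'G' (after the try/except). Output: TG

Answer: TG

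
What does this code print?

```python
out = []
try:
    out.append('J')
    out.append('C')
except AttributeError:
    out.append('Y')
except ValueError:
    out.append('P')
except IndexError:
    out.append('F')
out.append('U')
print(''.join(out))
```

Execution trace: 'J' (try body) → 'C' (try body, no exception) → 'U' (after the try/except). Output: JCU

Answer: JCU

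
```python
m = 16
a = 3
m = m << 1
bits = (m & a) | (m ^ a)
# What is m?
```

Trace:
`m = 16` → m = 16
`a = 3` → a = 3
`m = m << 1` → m = 32
`bits = (m & a) | (m ^ a)` → bits = 35
So m = 32

Answer: 32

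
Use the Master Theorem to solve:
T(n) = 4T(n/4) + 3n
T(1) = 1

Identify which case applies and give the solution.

a=4, b=4, f(n)=3n. log_4(4) = 1. Since c=1 = 1, Case 2 applies: T(n) = Θ(n^log_b(a) · log n) = O(n log n).

Answer: O(n log n) - Case 2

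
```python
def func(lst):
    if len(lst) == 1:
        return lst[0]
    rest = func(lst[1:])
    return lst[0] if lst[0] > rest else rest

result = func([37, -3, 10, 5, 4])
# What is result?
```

Recursive max over [37, -3, 10, 5, 4] = 37

Answer: 37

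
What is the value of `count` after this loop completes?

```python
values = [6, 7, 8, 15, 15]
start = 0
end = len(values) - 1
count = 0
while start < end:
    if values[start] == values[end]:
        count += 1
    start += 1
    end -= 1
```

Count matching pairs from ends
`count` takes the values: 0

Answer: 0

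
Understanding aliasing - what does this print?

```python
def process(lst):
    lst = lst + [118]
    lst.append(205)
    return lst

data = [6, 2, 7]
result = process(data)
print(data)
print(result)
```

Key concept: rebinding parameter vs mutation.
Step by step:
`data = [6, 2, 7]` → data = [6, 2, 7]
`result = process(data)` → result = [6, 2, 7, 118, 205]
`print(data)` → prints [6, 2, 7]
`print(result)` → prints [6, 2, 7, 118, 205]

Answer:
[6, 2, 7]
[6, 2, 7, 118, 205]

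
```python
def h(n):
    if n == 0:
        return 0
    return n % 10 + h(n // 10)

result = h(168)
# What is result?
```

Sum of digits of 168: 8 + 6 + 1 = 15

Answer: 15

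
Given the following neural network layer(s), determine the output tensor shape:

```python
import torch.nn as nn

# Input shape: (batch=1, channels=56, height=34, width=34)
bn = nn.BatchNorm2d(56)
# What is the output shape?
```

Input: (1, 56, 34, 34) -> Output: (1, 56, 34, 34)

Answer: (1, 56, 34, 34)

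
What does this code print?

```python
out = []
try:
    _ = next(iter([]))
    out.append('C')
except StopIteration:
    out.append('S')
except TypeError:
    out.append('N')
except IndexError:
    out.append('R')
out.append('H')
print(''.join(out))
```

Execution trace: 'S' (except StopIteration) → 'H' (after the try/except). Output: SH

Answer: SH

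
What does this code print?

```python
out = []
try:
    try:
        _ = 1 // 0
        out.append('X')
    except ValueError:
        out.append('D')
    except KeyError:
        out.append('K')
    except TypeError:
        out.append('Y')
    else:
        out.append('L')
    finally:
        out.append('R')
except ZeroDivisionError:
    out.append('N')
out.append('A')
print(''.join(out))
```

Execution trace: 'R' (finally) → 'N' (outer except ZeroDivisionError) → 'A' (after the try/except). Output: RNA

Answer: RNA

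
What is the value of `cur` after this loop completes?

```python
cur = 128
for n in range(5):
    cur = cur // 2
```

Halve 5 times: 128 // 2^5 = 4
`cur` takes the values: 128 → 64 → 32 → 16 → 8 → 4

Answer: 4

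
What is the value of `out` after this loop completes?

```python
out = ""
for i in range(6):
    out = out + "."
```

Repeat '.' 6 times
`out` takes the values: "" → "." → ".." → "..." → "...." → "....." → "......"

Answer: "......"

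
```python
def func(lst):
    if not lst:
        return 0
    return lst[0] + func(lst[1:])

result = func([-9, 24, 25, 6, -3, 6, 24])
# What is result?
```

(-9) + 24 + 25 + 6 + (-3) + 6 + 24 + 0 = 73

Answer: 73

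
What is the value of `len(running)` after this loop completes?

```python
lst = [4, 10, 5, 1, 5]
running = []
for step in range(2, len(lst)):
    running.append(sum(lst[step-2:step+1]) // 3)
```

Number of 3-element averages
`running` takes the values: [] → [6] → [6, 5] → [6, 5, 3]
So `len(running)` = 3

Answer: 3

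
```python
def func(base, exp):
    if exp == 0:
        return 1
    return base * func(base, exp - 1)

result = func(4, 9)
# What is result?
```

func(4, 9) = 4 * 4 * 4 * 4 * 4 * 4 * 4 * 4 * 4 = 262144

Answer: 262144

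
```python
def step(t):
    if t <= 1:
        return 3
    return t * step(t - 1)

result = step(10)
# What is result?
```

step(10) = 10 * 9 * 8 * 7 * 6 * 5 * 4 * 3 * 2 * 3 = 10886400

Answer: 10886400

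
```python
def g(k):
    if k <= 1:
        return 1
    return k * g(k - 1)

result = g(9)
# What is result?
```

g(9) = 9 * 8 * 7 * 6 * 5 * 4 * 3 * 2 * 1 = 362880

Answer: 362880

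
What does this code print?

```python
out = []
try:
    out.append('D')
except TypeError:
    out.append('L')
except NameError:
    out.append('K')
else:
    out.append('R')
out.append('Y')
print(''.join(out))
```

Execution trace: 'D' (try body, no exception) → 'R' (else) → 'Y' (after the try/except). Output: DRY

Answer: DRY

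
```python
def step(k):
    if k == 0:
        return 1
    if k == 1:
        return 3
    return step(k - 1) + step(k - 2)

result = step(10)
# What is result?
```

Build up from base cases: step(0)=1, step(1)=3, step(2)=4, step(3)=7, step(4)=11, step(5)=18, step(6)=29, ..., step(10)=199

Answer: 199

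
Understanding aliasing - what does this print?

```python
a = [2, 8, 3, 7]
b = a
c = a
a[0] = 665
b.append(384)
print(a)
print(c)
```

Key concept: multiple aliases.
Step by step:
`a = [2, 8, 3, 7]` → a = [2, 8, 3, 7]
`b = a` → b = [2, 8, 3, 7] (same object as a)
`c = a` → c = [2, 8, 3, 7] (same object as a, b)
`a[0] = 665` → a = [665, 8, 3, 7] (same object as b, c); b = [665, 8, 3, 7] (same object as a, c); c = [665, 8, 3, 7] (same object as a, b)
`b.append(384)` → a = [665, 8, 3, 7, 384] (same object as b, c); b = [665, 8, 3, 7, 384] (same object as a, c); c = [665, 8, 3, 7, 384] (same object as a, b)
`print(a)` → prints [665, 8, 3, 7, 384]
`print(c)` → prints [665, 8, 3, 7, 384]

Answer:
[665, 8, 3, 7, 384]
[665, 8, 3, 7, 384]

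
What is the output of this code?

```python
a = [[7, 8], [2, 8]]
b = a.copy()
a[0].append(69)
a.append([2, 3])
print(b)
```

Key concept: shallow copy with nested lists.
Step by step:
`a = [[7, 8], [2, 8]]` → a = [[7, 8], [2, 8]]
`b = a.copy()` → b = [[7, 8], [2, 8]]
`a[0].append(69)` → a = [[7, 8, 69], [2, 8]]; b = [[7, 8, 69], [2, 8]]
`a.append([2, 3])` → a = [[7, 8, 69], [2, 8], [2, 3]]
`print(b)` → prints [[7, 8, 69], [2, 8]]

Answer: [[7, 8, 69], [2, 8]]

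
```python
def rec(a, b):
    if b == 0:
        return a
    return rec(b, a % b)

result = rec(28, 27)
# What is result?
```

rec(28, 27) -> rec(27, 1) -> rec(1, 0) -> 1

Answer: 1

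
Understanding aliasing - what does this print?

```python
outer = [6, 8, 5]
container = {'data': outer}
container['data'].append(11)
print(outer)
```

Key concept: dict holds reference to list.
Step by step:
`outer = [6, 8, 5]` → outer = [6, 8, 5]
`container = {'data': outer}` → container = {'data': [6, 8, 5]}
`container['data'].append(11)` → outer = [6, 8, 5, 11]; container = {'data': [6, 8, 5, 11]}
`print(outer)` → prints [6, 8, 5, 11]

Answer: [6, 8, 5, 11]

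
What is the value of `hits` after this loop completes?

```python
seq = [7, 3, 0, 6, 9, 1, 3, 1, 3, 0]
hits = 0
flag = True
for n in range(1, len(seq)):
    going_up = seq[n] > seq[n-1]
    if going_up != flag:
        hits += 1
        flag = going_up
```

Count direction changes in [7, 3, 0, 6, 9, 1, 3, 1, 3, 0]
`hits` takes the values: 0 → 1 → 2 → 3 → 4 → 5 → 6 → 7

Answer: 7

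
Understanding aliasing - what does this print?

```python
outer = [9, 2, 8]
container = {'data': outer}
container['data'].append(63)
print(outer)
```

Key concept: dict holds reference to list.
Step by step:
`outer = [9, 2, 8]` → outer = [9, 2, 8]
`container = {'data': outer}` → container = {'data': [9, 2, 8]}
`container['data'].append(63)` → outer = [9, 2, 8, 63]; container = {'data': [9, 2, 8, 63]}
`print(outer)` → prints [9, 2, 8, 63]

Answer: [9, 2, 8, 63]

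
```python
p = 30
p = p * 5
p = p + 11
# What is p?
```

Trace:
`p = 30` → p = 30
`p = p * 5` → p = 150
`p = p + 11` → p = 161
So p = 161

Answer: 161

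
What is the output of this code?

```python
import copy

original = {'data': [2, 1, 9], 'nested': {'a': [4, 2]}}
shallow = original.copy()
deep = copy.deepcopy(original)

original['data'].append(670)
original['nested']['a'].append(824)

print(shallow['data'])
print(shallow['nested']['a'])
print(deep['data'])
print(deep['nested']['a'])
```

Key concept: comparing shallow vs deep copy.
Step by step:
`original = {'data': [2, 1, 9], 'nested': {'a': [4, 2]}}` → original = {'data': [2, 1, 9], 'nested': {'a': [4, 2]}}
`shallow = original.copy()` → shallow = {'data': [2, 1, 9], 'nested': {'a': [4, 2]}}
`deep = copy.deepcopy(original)` → deep = {'data': [2, 1, 9], 'nested': {'a': [4, 2]}}
`original['data'].append(670)` → original = {'data': [2, 1, 9, 670], 'nested': {'a': [4, 2]}}; shallow = {'data': [2, 1, 9, 670], 'nested': {'a': [4, 2]}}
`original['nested']['a'].append(824)` → original = {'data': [2, 1, 9, 670], 'nested': {'a': [4, 2, 824]}}; shallow = {'data': [2, 1, 9, 670], 'nested': {'a': [4, 2, 824]}}
`print(shallow['data'])` → prints [2, 1, 9, 670]
`print(shallow['nested']['a'])` → prints [4, 2, 824]
`print(deep['data'])` → prints [2, 1, 9]
`print(deep['nested']['a'])` → prints [4, 2]

Answer:
[2, 1, 9, 670]
[4, 2, 824]
[2, 1, 9]
[4, 2]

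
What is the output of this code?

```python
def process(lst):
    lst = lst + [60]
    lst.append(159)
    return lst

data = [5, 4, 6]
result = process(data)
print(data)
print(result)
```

Key concept: rebinding parameter vs mutation.
Step by step:
`data = [5, 4, 6]` → data = [5, 4, 6]
`result = process(data)` → result = [5, 4, 6, 60, 159]
`print(data)` → prints [5, 4, 6]
`print(result)` → prints [5, 4, 6, 60, 159]

Answer:
[5, 4, 6]
[5, 4, 6, 60, 159]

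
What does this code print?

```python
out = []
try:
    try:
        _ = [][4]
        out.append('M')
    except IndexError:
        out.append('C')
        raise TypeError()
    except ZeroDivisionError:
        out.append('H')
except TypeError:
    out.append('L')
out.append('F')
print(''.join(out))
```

Execution trace: 'C' (inner except IndexError) → 'L' (outer except TypeError) → 'F' (after the try/except). Output: CLF

Answer: CLF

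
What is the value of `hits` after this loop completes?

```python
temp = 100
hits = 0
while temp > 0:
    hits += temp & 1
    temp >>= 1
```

Count set bits in 100 (binary: 0b1100100)
`hits` takes the values: 0 → 1 → 2 → 3

Answer: 3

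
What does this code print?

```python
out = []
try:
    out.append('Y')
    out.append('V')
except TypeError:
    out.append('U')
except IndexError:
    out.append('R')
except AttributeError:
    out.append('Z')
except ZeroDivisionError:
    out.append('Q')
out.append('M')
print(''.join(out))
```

Execution trace: 'Y' (try body) → 'V' (try body, no exception) → 'M' (after the try/except). Output: YVM

Answer: YVM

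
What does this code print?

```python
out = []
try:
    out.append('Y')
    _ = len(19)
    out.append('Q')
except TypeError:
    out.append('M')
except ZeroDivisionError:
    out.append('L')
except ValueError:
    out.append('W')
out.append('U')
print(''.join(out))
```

Execution trace: 'Y' (try body) → 'M' (except TypeError) → 'U' (after the try/except). Output: YMU

Answer: YMU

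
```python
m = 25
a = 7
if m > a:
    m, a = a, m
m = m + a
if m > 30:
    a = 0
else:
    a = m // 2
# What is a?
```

Trace:
`m = 25` → m = 25
`a = 7` → a = 7
`if m > a: ...` → m > a is True → m = 7; a = 25
`m = m + a` → m = 32
`if m > 30: ...` → m > 30 is True → a = 0
So a = 0

Answer: 0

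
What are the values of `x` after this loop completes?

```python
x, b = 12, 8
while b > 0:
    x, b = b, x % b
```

GCD of 12 and 8
`x` takes the values: 12 → 8 → 4

Answer: 4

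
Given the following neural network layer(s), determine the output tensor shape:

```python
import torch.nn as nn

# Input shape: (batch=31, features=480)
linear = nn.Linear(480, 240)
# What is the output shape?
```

Input: (31, 480) -> Output: (31, 240)

Answer: (31, 240)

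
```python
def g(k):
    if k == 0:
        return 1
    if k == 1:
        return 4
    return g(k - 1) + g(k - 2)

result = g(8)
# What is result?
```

Build up from base cases: g(0)=1, g(1)=4, g(2)=5, g(3)=9, g(4)=14, g(5)=23, g(6)=37, ..., g(8)=97

Answer: 97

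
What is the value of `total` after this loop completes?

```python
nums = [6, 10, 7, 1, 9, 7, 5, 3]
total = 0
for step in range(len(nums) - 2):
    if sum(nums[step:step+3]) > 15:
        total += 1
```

Count windows with sum > 15
`total` takes the values: 0 → 1 → 2 → 3 → 4 → 5

Answer: 5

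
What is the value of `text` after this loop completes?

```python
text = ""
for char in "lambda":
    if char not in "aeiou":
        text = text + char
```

Remove vowels from 'lambda'
`text` takes the values: "" → "l" → "lm" → "lmb" → "lmbd"

Answer: "lmbd"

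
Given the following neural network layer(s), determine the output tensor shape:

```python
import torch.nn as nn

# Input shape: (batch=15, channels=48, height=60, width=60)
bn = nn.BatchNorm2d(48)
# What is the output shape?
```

Input: (15, 48, 60, 60) -> Output: (15, 48, 60, 60)

Answer: (15, 48, 60, 60)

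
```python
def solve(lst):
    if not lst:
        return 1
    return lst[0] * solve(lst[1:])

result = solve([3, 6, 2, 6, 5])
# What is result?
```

Product over [3, 6, 2, 6, 5] = 3 * 6 * 2 * 6 * 5 = 1080

Answer: 1080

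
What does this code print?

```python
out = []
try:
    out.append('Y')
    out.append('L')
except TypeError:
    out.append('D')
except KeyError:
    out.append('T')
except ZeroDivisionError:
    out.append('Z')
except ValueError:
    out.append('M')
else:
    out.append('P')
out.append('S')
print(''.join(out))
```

Execution trace: 'Y' (try body) → 'L' (try body, no exception) → 'P' (else) → 'S' (after the try/except). Output: YLPS

Answer: YLPS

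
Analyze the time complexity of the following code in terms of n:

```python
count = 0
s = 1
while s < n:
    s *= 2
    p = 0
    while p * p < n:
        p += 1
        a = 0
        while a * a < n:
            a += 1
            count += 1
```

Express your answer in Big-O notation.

Each loop level contributes: log n × √n × √n. Multiplying the contributions gives O(n log n).

Answer: O(n log n)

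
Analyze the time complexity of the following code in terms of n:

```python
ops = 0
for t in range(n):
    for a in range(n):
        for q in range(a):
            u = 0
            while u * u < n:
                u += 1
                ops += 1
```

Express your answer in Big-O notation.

Each loop level contributes: n × n × n × √n. Multiplying the contributions gives O(n^3√n).

Answer: O(n^3√n)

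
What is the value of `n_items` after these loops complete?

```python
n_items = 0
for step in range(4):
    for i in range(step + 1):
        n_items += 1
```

Triangle: 1 + 2 + ... + 4
`n_items` takes the values: 0 → 1 → 2 → 3 → 4 → 5 → 6 → 7 → 8 → 9 → 10

Answer: 10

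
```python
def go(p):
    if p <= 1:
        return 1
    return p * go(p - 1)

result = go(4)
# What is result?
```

go(4) = 4 * 3 * 2 * 1 = 24

Answer: 24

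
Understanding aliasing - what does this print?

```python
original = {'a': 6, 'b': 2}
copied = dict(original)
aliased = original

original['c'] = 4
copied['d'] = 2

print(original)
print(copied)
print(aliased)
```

Key concept: dict() creates copy, assignment creates alias.
Step by step:
`original = {'a': 6, 'b': 2}` → original = {'a': 6, 'b': 2}
`copied = dict(original)` → copied = {'a': 6, 'b': 2}
`aliased = original` → aliased = {'a': 6, 'b': 2} (same object as original)
`original['c'] = 4` → original = {'a': 6, 'b': 2, 'c': 4} (same object as aliased); aliased = {'a': 6, 'b': 2, 'c': 4} (same object as original)
`copied['d'] = 2` → copied = {'a': 6, 'b': 2, 'd': 2}
`print(original)` → prints {'a': 6, 'b': 2, 'c': 4}
`print(copied)` → prints {'a': 6, 'b': 2, 'd': 2}
`print(aliased)` → prints {'a': 6, 'b': 2, 'c': 4}

Answer:
{'a': 6, 'b': 2, 'c': 4}
{'a': 6, 'b': 2, 'd': 2}
{'a': 6, 'b': 2, 'c': 4}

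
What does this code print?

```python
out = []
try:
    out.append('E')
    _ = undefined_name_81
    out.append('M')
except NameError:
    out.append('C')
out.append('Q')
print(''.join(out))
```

Execution trace: 'E' (try body) → 'C' (except NameError) → 'Q' (after the try/except). Output: ECQ

Answer: ECQ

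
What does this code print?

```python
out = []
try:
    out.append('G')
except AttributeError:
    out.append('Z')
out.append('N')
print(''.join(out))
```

Execution trace: 'G' (try body, no exception) → 'N' (after the try/except). Output: GN

Answer: GN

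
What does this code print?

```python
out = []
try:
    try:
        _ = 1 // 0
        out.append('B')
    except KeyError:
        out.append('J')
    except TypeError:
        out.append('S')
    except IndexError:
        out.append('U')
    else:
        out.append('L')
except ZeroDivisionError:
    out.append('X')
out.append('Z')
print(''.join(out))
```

Execution trace: 'X' (outer except ZeroDivisionError) → 'Z' (after the try/except). Output: XZ

Answer: XZ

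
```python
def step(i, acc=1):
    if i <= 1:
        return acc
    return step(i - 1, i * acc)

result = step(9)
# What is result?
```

Accumulator trace (n, acc): (9, 1) -> (8, 9) -> (7, 72) -> (6, 504) -> (5, 3024) -> (4, 15120) -> (3, 60480) -> (2, 181440) -> (1, 362880) -> return 362880

Answer: 362880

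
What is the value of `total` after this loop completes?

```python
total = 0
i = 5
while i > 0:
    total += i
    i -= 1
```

Sum 5 down to 1
`total` takes the values: 0 → 5 → 9 → 12 → 14 → 15

Answer: 15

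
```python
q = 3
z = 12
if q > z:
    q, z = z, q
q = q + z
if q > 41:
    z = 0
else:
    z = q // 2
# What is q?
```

Trace:
`q = 3` → q = 3
`z = 12` → z = 12
`if q > z: ...` → q > z is False → no variable changes
`q = q + z` → q = 15
`if q > 41: ...` → q > 41 is False, take else branch → z = 7
So q = 15

Answer: 15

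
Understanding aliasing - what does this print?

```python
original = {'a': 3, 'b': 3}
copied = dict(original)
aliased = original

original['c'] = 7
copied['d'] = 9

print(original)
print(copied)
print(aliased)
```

Key concept: dict() creates copy, assignment creates alias.
Step by step:
`original = {'a': 3, 'b': 3}` → original = {'a': 3, 'b': 3}
`copied = dict(original)` → copied = {'a': 3, 'b': 3}
`aliased = original` → aliased = {'a': 3, 'b': 3} (same object as original)
`original['c'] = 7` → original = {'a': 3, 'b': 3, 'c': 7} (same object as aliased); aliased = {'a': 3, 'b': 3, 'c': 7} (same object as original)
`copied['d'] = 9` → copied = {'a': 3, 'b': 3, 'd': 9}
`print(original)` → prints {'a': 3, 'b': 3, 'c': 7}
`print(copied)` → prints {'a': 3, 'b': 3, 'd': 9}
`print(aliased)` → prints {'a': 3, 'b': 3, 'c': 7}

Answer:
{'a': 3, 'b': 3, 'c': 7}
{'a': 3, 'b': 3, 'd': 9}
{'a': 3, 'b': 3, 'c': 7}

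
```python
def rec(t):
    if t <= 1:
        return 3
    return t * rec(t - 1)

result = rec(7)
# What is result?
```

rec(7) = 7 * 6 * 5 * 4 * 3 * 2 * 3 = 15120

Answer: 15120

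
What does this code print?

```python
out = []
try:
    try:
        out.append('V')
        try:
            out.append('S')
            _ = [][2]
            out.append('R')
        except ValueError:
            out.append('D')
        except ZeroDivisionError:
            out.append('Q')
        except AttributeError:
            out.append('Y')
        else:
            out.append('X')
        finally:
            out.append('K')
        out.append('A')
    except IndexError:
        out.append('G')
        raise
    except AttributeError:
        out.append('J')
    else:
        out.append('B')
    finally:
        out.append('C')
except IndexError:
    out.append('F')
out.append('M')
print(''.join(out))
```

Execution trace: 'V' (try body) → 'S' (inner try body) → 'K' (inner finally) → 'G' (except IndexError) → 'C' (finally) → 'F' (outer except IndexError) → 'M' (after the try/except). Output: VSKGCFM

Answer: VSKGCFM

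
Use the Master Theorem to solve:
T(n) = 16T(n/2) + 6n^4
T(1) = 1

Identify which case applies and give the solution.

a=16, b=2, f(n)=6n^4. log_2(16) = 4. Since c=4 = 4, Case 2 applies: T(n) = Θ(n^log_b(a) · log n) = O(n^4 log n).

Answer: O(n^4 log n) - Case 2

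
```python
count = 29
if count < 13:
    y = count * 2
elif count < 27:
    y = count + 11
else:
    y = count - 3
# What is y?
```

Trace:
`count = 29` → count = 29
`if count < 13: ...` → count < 13 is False, count < 27 is False, take else branch → y = 26
So y = 26

Answer: 26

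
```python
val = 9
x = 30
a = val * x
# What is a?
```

Trace:
`val = 9` → val = 9
`x = 30` → x = 30
`a = val * x` → a = 270
So a = 270

Answer: 270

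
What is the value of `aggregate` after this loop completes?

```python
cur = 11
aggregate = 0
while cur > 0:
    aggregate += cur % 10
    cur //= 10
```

Sum digits of 11
`aggregate` takes the values: 0 → 1 → 2

Answer: 2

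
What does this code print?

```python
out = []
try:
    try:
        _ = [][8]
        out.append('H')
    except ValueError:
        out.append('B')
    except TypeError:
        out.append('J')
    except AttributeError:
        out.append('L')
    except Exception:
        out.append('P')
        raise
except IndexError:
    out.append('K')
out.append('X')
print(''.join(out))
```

Execution trace: 'P' (inner except Exception) → 'K' (outer except IndexError) → 'X' (after the try/except). Output: PKX

Answer: PKX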